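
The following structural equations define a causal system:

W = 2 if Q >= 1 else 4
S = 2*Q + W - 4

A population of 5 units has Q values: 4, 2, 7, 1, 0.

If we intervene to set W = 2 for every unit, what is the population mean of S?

The intervention sets W=2 in all 5 units regardless of Q. Recomputing S per unit gives 6, 2, 12, 0, -2; average 3.6.

3.6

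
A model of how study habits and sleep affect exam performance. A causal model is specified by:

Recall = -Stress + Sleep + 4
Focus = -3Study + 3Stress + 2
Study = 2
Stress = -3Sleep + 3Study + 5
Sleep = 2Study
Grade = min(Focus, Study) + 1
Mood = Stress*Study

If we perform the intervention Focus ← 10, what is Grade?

The intervention breaks the incoming arrows to Focus: Focus = -3Study + 3Stress + 2 no longer applies, and Focus = 10.
Grade = min(Focus, Study) + 1  [with Focus=10, Study=2]  = 3

3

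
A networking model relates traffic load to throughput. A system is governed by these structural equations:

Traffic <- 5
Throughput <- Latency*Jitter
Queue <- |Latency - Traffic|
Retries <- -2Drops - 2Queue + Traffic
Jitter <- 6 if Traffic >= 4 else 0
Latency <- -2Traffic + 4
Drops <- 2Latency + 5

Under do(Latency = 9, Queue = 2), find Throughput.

Under do(Latency = 9, Queue = 2), each intervened variable's structural equation is replaced by its fixed value.
Jitter = 6 if Traffic >= 4 else 0  [with Traffic=5]  = 6
Throughput = Latency*Jitter  [with Latency=9, Jitter=6]  = 54

54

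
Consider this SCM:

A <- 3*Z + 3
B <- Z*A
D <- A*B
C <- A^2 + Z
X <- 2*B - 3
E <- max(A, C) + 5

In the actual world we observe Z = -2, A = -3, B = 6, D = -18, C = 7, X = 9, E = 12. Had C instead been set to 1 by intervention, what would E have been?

Under do(C=1), the mechanism C <- A^2 + Z is discarded; C is fixed at 1.
A = 3*Z + 3  [with Z=-2]  = -3
E = max(A, C) + 5  [with A=-3, C=1]  = 6

6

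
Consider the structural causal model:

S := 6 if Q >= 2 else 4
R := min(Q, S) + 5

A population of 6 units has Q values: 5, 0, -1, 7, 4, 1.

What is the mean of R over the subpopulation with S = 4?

5

Conditioning on S=4 selects the 3 unit(s) with Q ∈ {0, -1, 1}. Their R values: 5, 4, 6. Mean = 5.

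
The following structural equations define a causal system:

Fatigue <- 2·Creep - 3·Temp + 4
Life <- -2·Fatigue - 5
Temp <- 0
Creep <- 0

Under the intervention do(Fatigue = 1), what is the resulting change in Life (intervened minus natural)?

6

The intervention breaks the incoming arrows to Fatigue: Fatigue <- 2·Creep - 3·Temp + 4 no longer applies, and Fatigue = 1.
Life = -2·Fatigue - 5  [with Fatigue=1]  = -7
Without intervention: Fatigue = 2·Creep - 3·Temp + 4  [with Creep=0, Temp=0]  = 4; Life = -2·Fatigue - 5  [with Fatigue=4]  = -13.
Change = -7 − (-13) = 6.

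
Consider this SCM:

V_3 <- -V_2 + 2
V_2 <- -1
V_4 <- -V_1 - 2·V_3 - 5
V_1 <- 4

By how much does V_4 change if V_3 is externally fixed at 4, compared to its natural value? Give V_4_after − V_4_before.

The intervention breaks the incoming arrows to V_3: V_3 <- -V_2 + 2 no longer applies, and V_3 = 4.
V_4 = -V_1 - 2·V_3 - 5  [with V_1=4, V_3=4]  = -17
Without intervention: V_3 = -V_2 + 2  [with V_2=-1]  = 3; V_4 = -V_1 - 2·V_3 - 5  [with V_1=4, V_3=3]  = -15.
Change = -17 − (-15) = -2.

-2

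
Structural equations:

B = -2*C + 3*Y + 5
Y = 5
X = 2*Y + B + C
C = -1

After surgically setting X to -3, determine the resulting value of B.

Under do(X=-3), the mechanism X = 2*Y + B + C is discarded; X is fixed at -3.
Since B is not a descendant of the intervened variable, it is unaffected.
B = -2*C + 3*Y + 5  [with C=-1, Y=5]  = 22

22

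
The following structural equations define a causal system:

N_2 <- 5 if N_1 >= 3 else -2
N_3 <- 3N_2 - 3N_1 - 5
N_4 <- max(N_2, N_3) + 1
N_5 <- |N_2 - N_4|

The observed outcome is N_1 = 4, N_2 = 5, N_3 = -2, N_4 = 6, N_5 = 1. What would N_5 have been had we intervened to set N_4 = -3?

8

Intervening sets N_4 = -3 and removes its equation (N_4 <- max(N_2, N_3) + 1).
N_2 = 5 if N_1 >= 3 else -2  [with N_1=4]  = 5
N_5 = |N_2 - N_4|  [with N_2=5, N_4=-3]  = 8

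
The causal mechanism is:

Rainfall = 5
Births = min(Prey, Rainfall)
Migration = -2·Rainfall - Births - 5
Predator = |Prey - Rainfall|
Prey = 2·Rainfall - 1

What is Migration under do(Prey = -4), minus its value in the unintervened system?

9

do(Prey=-4) replaces the equation Prey = 2·Rainfall - 1 with the constant Prey = -4.
Births = min(Prey, Rainfall)  [with Prey=-4, Rainfall=5]  = -4
Migration = -2·Rainfall - Births - 5  [with Rainfall=5, Births=-4]  = -11
Without intervention: Prey = 2·Rainfall - 1  [with Rainfall=5]  = 9; Births = min(Prey, Rainfall)  [with Prey=9, Rainfall=5]  = 5; Migration = -2·Rainfall - Births - 5  [with Rainfall=5, Births=5]  = -20.
Change = -11 − (-20) = 9.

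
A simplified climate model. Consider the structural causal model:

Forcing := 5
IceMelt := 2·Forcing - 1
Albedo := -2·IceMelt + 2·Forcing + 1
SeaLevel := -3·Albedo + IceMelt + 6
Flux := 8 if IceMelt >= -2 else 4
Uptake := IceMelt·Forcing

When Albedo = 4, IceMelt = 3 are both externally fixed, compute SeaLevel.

The joint intervention fixes Albedo = 4, IceMelt = 3, removing each variable's own equation.
SeaLevel = -3·Albedo + IceMelt + 6  [with Albedo=4, IceMelt=3]  = -3

-3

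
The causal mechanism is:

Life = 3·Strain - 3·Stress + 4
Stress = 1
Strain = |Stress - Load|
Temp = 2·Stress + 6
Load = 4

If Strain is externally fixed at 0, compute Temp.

8

The intervention breaks the incoming arrows to Strain: Strain = |Stress - Load| no longer applies, and Strain = 0.
Temp is not downstream of the intervention, so its value is determined by the original equations.
Temp = 2·Stress + 6  [with Stress=1]  = 8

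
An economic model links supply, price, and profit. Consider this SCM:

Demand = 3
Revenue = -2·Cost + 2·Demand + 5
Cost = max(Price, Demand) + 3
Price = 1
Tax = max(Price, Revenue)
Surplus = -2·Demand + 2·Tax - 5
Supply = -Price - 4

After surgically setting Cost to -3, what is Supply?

Under do(Cost=-3), the mechanism Cost = max(Price, Demand) + 3 is discarded; Cost is fixed at -3.
Since Supply is not a descendant of the intervened variable, it is unaffected.
Supply = -Price - 4  [with Price=1]  = -5

-5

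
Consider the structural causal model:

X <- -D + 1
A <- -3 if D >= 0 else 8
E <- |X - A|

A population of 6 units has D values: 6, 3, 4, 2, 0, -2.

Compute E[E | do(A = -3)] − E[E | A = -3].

do(A=-3) breaks A's dependence on D. With A=-3 fixed, E across the units is 2, 1, 0, 2, 4, 6, mean 2.5.
E[E|A=-3] averages over only the 5 units with A=-3 (D = 6, 3, 4, 2, 0): E = 2, 1, 0, 2, 4, mean 1.8.
Difference = 2.5 − 1.8 = 0.7.

0.7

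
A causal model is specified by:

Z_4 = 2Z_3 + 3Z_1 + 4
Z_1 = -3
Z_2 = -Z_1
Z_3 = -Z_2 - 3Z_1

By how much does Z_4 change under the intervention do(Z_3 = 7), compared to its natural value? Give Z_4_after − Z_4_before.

2

The intervention breaks the incoming arrows to Z_3: Z_3 = -Z_2 - 3Z_1 no longer applies, and Z_3 = 7.
Z_4 = 2Z_3 + 3Z_1 + 4  [with Z_3=7, Z_1=-3]  = 9
Without intervention: Z_2 = -Z_1  [with Z_1=-3]  = 3; Z_3 = -Z_2 - 3Z_1  [with Z_2=3, Z_1=-3]  = 6; Z_4 = 2Z_3 + 3Z_1 + 4  [with Z_3=6, Z_1=-3]  = 7.
Change = 9 − 7 = 2.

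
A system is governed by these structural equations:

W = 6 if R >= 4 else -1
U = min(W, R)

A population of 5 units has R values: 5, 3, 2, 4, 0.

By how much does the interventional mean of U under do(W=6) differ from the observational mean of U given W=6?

Under do(W=6), W's equation is replaced by W=6 for every unit. Per-unit U: 5, 3, 2, 4, 0. Mean = 2.8.
Observing W=6 restricts to units where W's equation naturally yields 6: R ∈ {5, 4}. In that subpopulation U = 5, 4, mean 4.5.
Difference = 2.8 − 4.5 = -1.7.

-1.7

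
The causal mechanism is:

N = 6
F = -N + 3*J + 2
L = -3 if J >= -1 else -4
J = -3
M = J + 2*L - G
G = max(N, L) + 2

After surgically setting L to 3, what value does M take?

do(L=3) replaces the equation L = -3 if J >= -1 else -4 with the constant L = 3.
G = max(N, L) + 2  [with N=6, L=3]  = 8
M = J + 2*L - G  [with J=-3, L=3, G=8]  = -5

-5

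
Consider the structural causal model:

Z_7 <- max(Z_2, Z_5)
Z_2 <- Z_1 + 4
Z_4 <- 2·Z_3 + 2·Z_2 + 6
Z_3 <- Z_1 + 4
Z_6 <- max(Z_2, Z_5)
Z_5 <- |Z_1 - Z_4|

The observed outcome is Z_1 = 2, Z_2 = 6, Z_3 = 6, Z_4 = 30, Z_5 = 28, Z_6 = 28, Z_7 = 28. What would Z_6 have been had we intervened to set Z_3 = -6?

The intervention breaks the incoming arrows to Z_3: Z_3 <- Z_1 + 4 no longer applies, and Z_3 = -6.
Z_2 = Z_1 + 4  [with Z_1=2]  = 6
Z_4 = 2·Z_3 + 2·Z_2 + 6  [with Z_3=-6, Z_2=6]  = 6
Z_5 = |Z_1 - Z_4|  [with Z_1=2, Z_4=6]  = 4
Z_6 = max(Z_2, Z_5)  [with Z_2=6, Z_5=4]  = 6

6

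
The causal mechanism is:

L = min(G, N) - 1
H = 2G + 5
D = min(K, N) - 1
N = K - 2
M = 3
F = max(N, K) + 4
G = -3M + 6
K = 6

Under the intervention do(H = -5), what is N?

4

do(H=-5) replaces the equation H = 2G + 5 with the constant H = -5.
No directed path runs from H to N, so N keeps its natural value.
N = K - 2  [with K=6]  = 4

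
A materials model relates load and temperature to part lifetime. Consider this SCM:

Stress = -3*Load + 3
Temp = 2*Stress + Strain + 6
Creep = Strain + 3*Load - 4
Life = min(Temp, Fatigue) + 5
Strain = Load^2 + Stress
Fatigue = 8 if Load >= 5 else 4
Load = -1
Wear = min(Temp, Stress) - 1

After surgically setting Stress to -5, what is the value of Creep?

do(Stress=-5) replaces the equation Stress = -3*Load + 3 with the constant Stress = -5.
Strain = Load^2 + Stress  [with Load=-1, Stress=-5]  = -4
Creep = Strain + 3*Load - 4  [with Strain=-4, Load=-1]  = -11

-11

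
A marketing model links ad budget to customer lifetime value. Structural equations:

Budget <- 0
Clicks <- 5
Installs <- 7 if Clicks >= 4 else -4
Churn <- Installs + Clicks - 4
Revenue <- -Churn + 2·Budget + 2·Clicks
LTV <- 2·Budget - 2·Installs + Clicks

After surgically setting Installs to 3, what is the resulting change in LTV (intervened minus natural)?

The intervention breaks the incoming arrows to Installs: Installs <- 7 if Clicks >= 4 else -4 no longer applies, and Installs = 3.
LTV = 2·Budget - 2·Installs + Clicks  [with Budget=0, Installs=3, Clicks=5]  = -1
Without intervention: Installs = 7 if Clicks >= 4 else -4  [with Clicks=5]  = 7; LTV = 2·Budget - 2·Installs + Clicks  [with Budget=0, Installs=7, Clicks=5]  = -9.
Change = -1 − (-9) = 8.

8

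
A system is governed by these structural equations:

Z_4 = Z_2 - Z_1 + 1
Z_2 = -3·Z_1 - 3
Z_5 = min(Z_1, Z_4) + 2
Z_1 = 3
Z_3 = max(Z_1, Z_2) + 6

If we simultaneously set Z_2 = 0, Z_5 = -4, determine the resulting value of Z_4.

-2

The joint intervention fixes Z_2 = 0, Z_5 = -4, removing each variable's own equation.
Z_4 = Z_2 - Z_1 + 1  [with Z_2=0, Z_1=3]  = -2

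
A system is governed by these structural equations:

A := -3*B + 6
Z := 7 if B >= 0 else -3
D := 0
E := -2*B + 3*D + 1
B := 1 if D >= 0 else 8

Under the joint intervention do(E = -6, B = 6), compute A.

Setting E = -6, B = 6 by intervention discards those variables' equations.
A = -3*B + 6  [with B=6]  = -12

-12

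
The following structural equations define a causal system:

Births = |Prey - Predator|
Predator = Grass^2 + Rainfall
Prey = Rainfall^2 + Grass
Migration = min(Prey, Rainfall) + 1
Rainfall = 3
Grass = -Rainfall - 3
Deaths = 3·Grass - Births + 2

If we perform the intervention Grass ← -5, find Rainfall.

3

Under do(Grass=-5), the mechanism Grass = -Rainfall - 3 is discarded; Grass is fixed at -5.
Rainfall is not downstream of the intervention, so its value is determined by the original equations.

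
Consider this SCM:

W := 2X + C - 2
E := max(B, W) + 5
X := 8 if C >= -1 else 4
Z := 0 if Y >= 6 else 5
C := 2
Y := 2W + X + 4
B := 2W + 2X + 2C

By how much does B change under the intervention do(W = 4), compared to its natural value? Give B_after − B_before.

-24

The intervention breaks the incoming arrows to W: W := 2X + C - 2 no longer applies, and W = 4.
X = 8 if C >= -1 else 4  [with C=2]  = 8
B = 2W + 2X + 2C  [with W=4, X=8, C=2]  = 28
Without intervention: X = 8 if C >= -1 else 4  [with C=2]  = 8; W = 2X + C - 2  [with X=8, C=2]  = 16; B = 2W + 2X + 2C  [with W=16, X=8, C=2]  = 52.
Change = 28 − 52 = -24.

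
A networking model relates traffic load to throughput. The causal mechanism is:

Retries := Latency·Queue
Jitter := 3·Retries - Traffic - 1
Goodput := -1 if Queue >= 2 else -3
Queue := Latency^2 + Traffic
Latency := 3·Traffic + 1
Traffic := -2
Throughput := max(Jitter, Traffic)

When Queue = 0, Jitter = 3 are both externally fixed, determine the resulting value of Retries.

The joint intervention fixes Queue = 0, Jitter = 3, removing each variable's own equation.
Latency = 3·Traffic + 1  [with Traffic=-2]  = -5
Retries = Latency·Queue  [with Latency=-5, Queue=0]  = 0

0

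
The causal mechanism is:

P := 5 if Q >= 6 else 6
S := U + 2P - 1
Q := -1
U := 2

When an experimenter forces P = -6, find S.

The intervention breaks the incoming arrows to P: P := 5 if Q >= 6 else 6 no longer applies, and P = -6.
S = U + 2P - 1  [with U=2, P=-6]  = -11

-11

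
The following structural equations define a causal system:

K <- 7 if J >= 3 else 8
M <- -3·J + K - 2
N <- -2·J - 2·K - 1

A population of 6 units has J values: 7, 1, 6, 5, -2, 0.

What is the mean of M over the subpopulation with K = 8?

Observing K=8 restricts to units where K's equation naturally yields 8: J ∈ {1, -2, 0}. In that subpopulation M = 3, 12, 6, mean 7.

7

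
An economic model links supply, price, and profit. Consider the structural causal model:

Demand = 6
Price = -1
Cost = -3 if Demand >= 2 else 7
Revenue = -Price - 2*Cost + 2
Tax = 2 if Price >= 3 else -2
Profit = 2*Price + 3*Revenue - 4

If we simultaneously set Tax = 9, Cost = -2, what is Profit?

15

The joint intervention fixes Tax = 9, Cost = -2, removing each variable's own equation.
Revenue = -Price - 2*Cost + 2  [with Price=-1, Cost=-2]  = 7
Profit = 2*Price + 3*Revenue - 4  [with Price=-1, Revenue=7]  = 15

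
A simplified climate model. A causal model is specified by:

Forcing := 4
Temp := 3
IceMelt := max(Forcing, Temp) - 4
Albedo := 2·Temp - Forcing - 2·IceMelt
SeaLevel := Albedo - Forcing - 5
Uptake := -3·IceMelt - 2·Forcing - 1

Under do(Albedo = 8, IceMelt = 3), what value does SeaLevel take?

-1

The joint intervention fixes Albedo = 8, IceMelt = 3, removing each variable's own equation.
SeaLevel = Albedo - Forcing - 5  [with Albedo=8, Forcing=4]  = -1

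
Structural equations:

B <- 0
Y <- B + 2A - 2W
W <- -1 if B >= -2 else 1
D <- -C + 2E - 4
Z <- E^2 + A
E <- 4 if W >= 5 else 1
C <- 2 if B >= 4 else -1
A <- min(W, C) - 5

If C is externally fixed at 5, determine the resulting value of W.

Under do(C=5), the mechanism C <- 2 if B >= 4 else -1 is discarded; C is fixed at 5.
Since W is not a descendant of the intervened variable, it is unaffected.
W = -1 if B >= -2 else 1  [with B=0]  = -1

-1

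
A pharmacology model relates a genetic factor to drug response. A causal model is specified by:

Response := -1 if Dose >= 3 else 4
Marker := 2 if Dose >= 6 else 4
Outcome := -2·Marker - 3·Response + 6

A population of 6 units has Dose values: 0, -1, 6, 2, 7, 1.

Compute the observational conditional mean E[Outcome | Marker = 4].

-14

Observing Marker=4 restricts to units where Marker's equation naturally yields 4: Dose ∈ {0, -1, 2, 1}. In that subpopulation Outcome = -14, -14, -14, -14, mean -14.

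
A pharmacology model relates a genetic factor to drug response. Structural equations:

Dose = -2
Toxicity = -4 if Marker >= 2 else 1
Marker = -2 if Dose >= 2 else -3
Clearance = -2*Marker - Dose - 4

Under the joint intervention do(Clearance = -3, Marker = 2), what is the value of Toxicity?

-4

Setting Clearance = -3, Marker = 2 by intervention discards those variables' equations.
Toxicity = -4 if Marker >= 2 else 1  [with Marker=2]  = -4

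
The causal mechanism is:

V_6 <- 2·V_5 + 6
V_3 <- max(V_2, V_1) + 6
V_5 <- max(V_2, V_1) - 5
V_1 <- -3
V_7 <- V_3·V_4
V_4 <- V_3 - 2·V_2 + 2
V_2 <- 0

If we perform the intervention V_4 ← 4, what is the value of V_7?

24

The intervention breaks the incoming arrows to V_4: V_4 <- V_3 - 2·V_2 + 2 no longer applies, and V_4 = 4.
V_3 = max(V_2, V_1) + 6  [with V_2=0, V_1=-3]  = 6
V_7 = V_3·V_4  [with V_3=6, V_4=4]  = 24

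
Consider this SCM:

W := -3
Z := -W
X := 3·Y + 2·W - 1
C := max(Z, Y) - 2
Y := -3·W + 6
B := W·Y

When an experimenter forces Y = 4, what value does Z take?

3

do(Y=4) replaces the equation Y := -3·W + 6 with the constant Y = 4.
Since Z is not a descendant of the intervened variable, it is unaffected.
Z = -W  [with W=-3]  = 3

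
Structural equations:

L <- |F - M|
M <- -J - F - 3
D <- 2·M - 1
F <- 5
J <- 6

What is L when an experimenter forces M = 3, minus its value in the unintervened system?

The intervention breaks the incoming arrows to M: M <- -J - F - 3 no longer applies, and M = 3.
L = |F - M|  [with F=5, M=3]  = 2
Without intervention: M = -J - F - 3  [with J=6, F=5]  = -14; L = |F - M|  [with F=5, M=-14]  = 19.
Change = 2 − 19 = -17.

-17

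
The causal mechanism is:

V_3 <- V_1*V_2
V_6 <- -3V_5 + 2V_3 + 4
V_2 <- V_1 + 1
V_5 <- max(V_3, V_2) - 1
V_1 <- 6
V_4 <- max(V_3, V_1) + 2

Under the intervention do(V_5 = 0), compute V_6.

88

The intervention breaks the incoming arrows to V_5: V_5 <- max(V_3, V_2) - 1 no longer applies, and V_5 = 0.
V_2 = V_1 + 1  [with V_1=6]  = 7
V_3 = V_1*V_2  [with V_1=6, V_2=7]  = 42
V_6 = -3V_5 + 2V_3 + 4  [with V_5=0, V_3=42]  = 88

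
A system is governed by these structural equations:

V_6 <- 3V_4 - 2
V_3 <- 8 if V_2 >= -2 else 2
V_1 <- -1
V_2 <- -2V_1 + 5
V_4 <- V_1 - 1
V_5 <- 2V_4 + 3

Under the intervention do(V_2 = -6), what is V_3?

The intervention breaks the incoming arrows to V_2: V_2 <- -2V_1 + 5 no longer applies, and V_2 = -6.
V_3 = 8 if V_2 >= -2 else 2  [with V_2=-6]  = 2

2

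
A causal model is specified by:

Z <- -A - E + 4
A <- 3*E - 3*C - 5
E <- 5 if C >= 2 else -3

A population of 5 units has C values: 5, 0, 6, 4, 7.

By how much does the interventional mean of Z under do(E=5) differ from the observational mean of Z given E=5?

-3.3

do(E=5) breaks E's dependence on C. With E=5 fixed, Z across the units is 4, -11, 7, 1, 10, mean 2.2.
Observing E=5 restricts to units where E's equation naturally yields 5: C ∈ {5, 6, 4, 7}. In that subpopulation Z = 4, 7, 1, 10, mean 5.5.
Difference = 2.2 − 5.5 = -3.3.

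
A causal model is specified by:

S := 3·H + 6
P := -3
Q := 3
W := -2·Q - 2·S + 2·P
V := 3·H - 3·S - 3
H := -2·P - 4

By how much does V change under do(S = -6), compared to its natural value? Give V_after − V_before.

54

Intervening sets S = -6 and removes its equation (S := 3·H + 6).
H = -2·P - 4  [with P=-3]  = 2
V = 3·H - 3·S - 3  [with H=2, S=-6]  = 21
Without intervention: H = -2·P - 4  [with P=-3]  = 2; S = 3·H + 6  [with H=2]  = 12; V = 3·H - 3·S - 3  [with H=2, S=12]  = -33.
Change = 21 − (-33) = 54.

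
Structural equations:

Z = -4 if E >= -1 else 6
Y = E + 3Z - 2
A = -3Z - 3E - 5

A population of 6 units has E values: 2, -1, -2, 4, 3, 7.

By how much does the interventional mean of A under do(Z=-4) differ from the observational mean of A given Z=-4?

Under do(Z=-4), Z's equation is replaced by Z=-4 for every unit. Per-unit A: 1, 10, 13, -5, -2, -14. Mean = 0.5.
Conditioning on Z=-4 selects the 5 unit(s) with E ∈ {2, -1, 4, 3, 7}. Their A values: 1, 10, -5, -2, -14. Mean = -2.
Difference = 0.5 − (-2) = 2.5.

2.5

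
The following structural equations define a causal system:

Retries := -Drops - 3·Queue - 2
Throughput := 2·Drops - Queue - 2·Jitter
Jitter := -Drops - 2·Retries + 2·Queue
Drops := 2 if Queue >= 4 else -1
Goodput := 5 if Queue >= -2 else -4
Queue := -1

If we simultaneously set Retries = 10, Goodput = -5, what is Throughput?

The joint intervention fixes Retries = 10, Goodput = -5, removing each variable's own equation.
Drops = 2 if Queue >= 4 else -1  [with Queue=-1]  = -1
Jitter = -Drops - 2·Retries + 2·Queue  [with Drops=-1, Retries=10, Queue=-1]  = -21
Throughput = 2·Drops - Queue - 2·Jitter  [with Drops=-1, Queue=-1, Jitter=-21]  = 41

41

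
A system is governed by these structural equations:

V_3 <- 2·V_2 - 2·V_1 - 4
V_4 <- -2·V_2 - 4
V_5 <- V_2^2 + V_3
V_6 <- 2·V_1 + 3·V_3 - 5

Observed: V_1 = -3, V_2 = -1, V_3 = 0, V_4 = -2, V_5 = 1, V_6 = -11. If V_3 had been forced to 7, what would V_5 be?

8

do(V_3=7) replaces the equation V_3 <- 2·V_2 - 2·V_1 - 4 with the constant V_3 = 7.
V_5 = V_2^2 + V_3  [with V_2=-1, V_3=7]  = 8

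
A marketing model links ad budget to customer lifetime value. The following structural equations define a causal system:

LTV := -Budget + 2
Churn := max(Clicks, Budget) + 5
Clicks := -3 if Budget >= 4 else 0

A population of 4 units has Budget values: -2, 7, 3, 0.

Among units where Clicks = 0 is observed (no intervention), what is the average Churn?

Observing Clicks=0 restricts to units where Clicks's equation naturally yields 0: Budget ∈ {-2, 3, 0}. In that subpopulation Churn = 5, 8, 5, mean 6.

6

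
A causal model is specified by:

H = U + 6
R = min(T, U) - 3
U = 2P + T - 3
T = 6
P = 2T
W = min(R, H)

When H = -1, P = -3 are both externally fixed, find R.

Setting H = -1, P = -3 by intervention discards those variables' equations.
U = 2P + T - 3  [with P=-3, T=6]  = -3
R = min(T, U) - 3  [with T=6, U=-3]  = -6

-6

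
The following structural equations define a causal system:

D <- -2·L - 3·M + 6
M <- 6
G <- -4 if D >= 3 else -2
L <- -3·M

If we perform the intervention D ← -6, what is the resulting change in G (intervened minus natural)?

The intervention breaks the incoming arrows to D: D <- -2·L - 3·M + 6 no longer applies, and D = -6.
G = -4 if D >= 3 else -2  [with D=-6]  = -2
Without intervention: L = -3·M  [with M=6]  = -18; D = -2·L - 3·M + 6  [with L=-18, M=6]  = 24; G = -4 if D >= 3 else -2  [with D=24]  = -4.
Change = -2 − (-4) = 2.

2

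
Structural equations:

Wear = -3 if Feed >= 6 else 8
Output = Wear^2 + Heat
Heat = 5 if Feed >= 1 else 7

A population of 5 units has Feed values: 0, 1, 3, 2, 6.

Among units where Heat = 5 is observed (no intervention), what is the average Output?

Conditioning on Heat=5 selects the 4 unit(s) with Feed ∈ {1, 3, 2, 6}. Their Output values: 69, 69, 69, 14. Mean = 55.25.

55.25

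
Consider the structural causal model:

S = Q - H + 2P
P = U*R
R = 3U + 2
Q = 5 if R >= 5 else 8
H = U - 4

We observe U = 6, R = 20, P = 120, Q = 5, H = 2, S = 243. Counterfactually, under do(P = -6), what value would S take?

The intervention breaks the incoming arrows to P: P = U*R no longer applies, and P = -6.
R = 3U + 2  [with U=6]  = 20
Q = 5 if R >= 5 else 8  [with R=20]  = 5
H = U - 4  [with U=6]  = 2
S = Q - H + 2P  [with Q=5, H=2, P=-6]  = -9

-9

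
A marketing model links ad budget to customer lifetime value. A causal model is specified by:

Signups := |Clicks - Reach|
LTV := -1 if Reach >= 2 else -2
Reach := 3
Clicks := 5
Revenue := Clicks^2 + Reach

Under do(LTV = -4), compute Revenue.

The intervention breaks the incoming arrows to LTV: LTV := -1 if Reach >= 2 else -2 no longer applies, and LTV = -4.
Since Revenue is not a descendant of the intervened variable, it is unaffected.
Revenue = Clicks^2 + Reach  [with Clicks=5, Reach=3]  = 28

28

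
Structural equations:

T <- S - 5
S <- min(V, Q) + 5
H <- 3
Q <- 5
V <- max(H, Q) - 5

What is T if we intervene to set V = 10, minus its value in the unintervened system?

5

do(V=10) replaces the equation V <- max(H, Q) - 5 with the constant V = 10.
S = min(V, Q) + 5  [with V=10, Q=5]  = 10
T = S - 5  [with S=10]  = 5
Without intervention: V = max(H, Q) - 5  [with H=3, Q=5]  = 0; S = min(V, Q) + 5  [with V=0, Q=5]  = 5; T = S - 5  [with S=5]  = 0.
Change = 5 − 0 = 5.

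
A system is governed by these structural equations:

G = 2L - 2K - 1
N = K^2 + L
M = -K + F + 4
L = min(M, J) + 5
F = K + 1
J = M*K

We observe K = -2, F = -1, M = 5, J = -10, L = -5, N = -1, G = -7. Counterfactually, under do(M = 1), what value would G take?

The intervention breaks the incoming arrows to M: M = -K + F + 4 no longer applies, and M = 1.
J = M*K  [with M=1, K=-2]  = -2
L = min(M, J) + 5  [with M=1, J=-2]  = 3
G = 2L - 2K - 1  [with L=3, K=-2]  = 9

9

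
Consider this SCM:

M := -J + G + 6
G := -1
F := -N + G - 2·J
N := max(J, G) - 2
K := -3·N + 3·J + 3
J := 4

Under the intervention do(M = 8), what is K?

The intervention breaks the incoming arrows to M: M := -J + G + 6 no longer applies, and M = 8.
Since K is not a descendant of the intervened variable, it is unaffected.
N = max(J, G) - 2  [with J=4, G=-1]  = 2
K = -3·N + 3·J + 3  [with N=2, J=4]  = 9

9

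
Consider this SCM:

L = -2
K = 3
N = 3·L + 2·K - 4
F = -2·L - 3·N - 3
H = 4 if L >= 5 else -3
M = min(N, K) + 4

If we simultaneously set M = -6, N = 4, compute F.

Under do(M = -6, N = 4), each intervened variable's structural equation is replaced by its fixed value.
F = -2·L - 3·N - 3  [with L=-2, N=4]  = -11

-11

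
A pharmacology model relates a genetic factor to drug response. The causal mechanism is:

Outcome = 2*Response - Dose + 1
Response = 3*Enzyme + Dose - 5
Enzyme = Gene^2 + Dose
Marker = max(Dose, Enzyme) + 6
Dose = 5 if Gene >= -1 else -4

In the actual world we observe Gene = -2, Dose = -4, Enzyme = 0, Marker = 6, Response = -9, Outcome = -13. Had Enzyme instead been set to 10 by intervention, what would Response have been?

do(Enzyme=10) replaces the equation Enzyme = Gene^2 + Dose with the constant Enzyme = 10.
Dose = 5 if Gene >= -1 else -4  [with Gene=-2]  = -4
Response = 3*Enzyme + Dose - 5  [with Enzyme=10, Dose=-4]  = 21

21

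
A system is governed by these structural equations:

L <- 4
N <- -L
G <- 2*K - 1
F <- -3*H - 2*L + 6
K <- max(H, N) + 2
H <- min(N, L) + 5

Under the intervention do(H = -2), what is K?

The intervention breaks the incoming arrows to H: H <- min(N, L) + 5 no longer applies, and H = -2.
N = -L  [with L=4]  = -4
K = max(H, N) + 2  [with H=-2, N=-4]  = 0

0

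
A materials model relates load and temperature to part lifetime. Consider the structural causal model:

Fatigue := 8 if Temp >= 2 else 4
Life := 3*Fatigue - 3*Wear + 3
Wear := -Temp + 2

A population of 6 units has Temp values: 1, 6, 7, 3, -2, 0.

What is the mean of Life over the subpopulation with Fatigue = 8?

37

Observing Fatigue=8 restricts to units where Fatigue's equation naturally yields 8: Temp ∈ {6, 7, 3}. In that subpopulation Life = 39, 42, 30, mean 37.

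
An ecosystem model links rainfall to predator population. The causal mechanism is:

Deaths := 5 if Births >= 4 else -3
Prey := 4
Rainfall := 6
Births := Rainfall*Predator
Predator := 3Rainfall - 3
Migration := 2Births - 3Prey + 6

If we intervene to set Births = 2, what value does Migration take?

Under do(Births=2), the mechanism Births := Rainfall*Predator is discarded; Births is fixed at 2.
Migration = 2Births - 3Prey + 6  [with Births=2, Prey=4]  = -2

-2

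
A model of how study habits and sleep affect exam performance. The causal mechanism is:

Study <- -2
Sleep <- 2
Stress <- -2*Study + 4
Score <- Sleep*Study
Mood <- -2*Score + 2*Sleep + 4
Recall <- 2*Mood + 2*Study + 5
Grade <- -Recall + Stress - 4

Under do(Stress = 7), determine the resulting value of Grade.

-30

The intervention breaks the incoming arrows to Stress: Stress <- -2*Study + 4 no longer applies, and Stress = 7.
Score = Sleep*Study  [with Sleep=2, Study=-2]  = -4
Mood = -2*Score + 2*Sleep + 4  [with Score=-4, Sleep=2]  = 16
Recall = 2*Mood + 2*Study + 5  [with Mood=16, Study=-2]  = 33
Grade = -Recall + Stress - 4  [with Recall=33, Stress=7]  = -30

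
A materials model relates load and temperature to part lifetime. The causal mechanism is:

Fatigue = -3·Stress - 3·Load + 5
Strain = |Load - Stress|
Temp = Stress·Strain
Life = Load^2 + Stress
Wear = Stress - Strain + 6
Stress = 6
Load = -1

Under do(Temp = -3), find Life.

7

The intervention breaks the incoming arrows to Temp: Temp = Stress·Strain no longer applies, and Temp = -3.
No directed path runs from Temp to Life, so Life keeps its natural value.
Life = Load^2 + Stress  [with Load=-1, Stress=6]  = 7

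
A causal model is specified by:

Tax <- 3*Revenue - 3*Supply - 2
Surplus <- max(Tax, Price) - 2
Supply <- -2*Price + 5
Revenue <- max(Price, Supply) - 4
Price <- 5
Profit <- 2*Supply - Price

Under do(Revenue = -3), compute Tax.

The intervention breaks the incoming arrows to Revenue: Revenue <- max(Price, Supply) - 4 no longer applies, and Revenue = -3.
Supply = -2*Price + 5  [with Price=5]  = -5
Tax = 3*Revenue - 3*Supply - 2  [with Revenue=-3, Supply=-5]  = 4

4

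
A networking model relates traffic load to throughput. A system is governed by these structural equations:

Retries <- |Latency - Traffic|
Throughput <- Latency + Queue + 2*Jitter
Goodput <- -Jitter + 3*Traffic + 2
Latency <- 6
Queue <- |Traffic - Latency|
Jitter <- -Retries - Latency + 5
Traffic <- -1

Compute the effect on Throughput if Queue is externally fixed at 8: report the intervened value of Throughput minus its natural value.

The intervention breaks the incoming arrows to Queue: Queue <- |Traffic - Latency| no longer applies, and Queue = 8.
Retries = |Latency - Traffic|  [with Latency=6, Traffic=-1]  = 7
Jitter = -Retries - Latency + 5  [with Retries=7, Latency=6]  = -8
Throughput = Latency + Queue + 2*Jitter  [with Latency=6, Queue=8, Jitter=-8]  = -2
Without intervention: Queue = |Traffic - Latency|  [with Traffic=-1, Latency=6]  = 7; Retries = |Latency - Traffic|  [with Latency=6, Traffic=-1]  = 7; Jitter = -Retries - Latency + 5  [with Retries=7, Latency=6]  = -8; Throughput = Latency + Queue + 2*Jitter  [with Latency=6, Queue=7, Jitter=-8]  = -3.
Change = -2 − (-3) = 1.

1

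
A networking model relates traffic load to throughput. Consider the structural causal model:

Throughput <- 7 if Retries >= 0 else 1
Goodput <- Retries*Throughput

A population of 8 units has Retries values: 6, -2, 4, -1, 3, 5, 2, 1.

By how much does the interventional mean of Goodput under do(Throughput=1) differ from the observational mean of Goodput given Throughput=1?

3.75

Under do(Throughput=1), Throughput's equation is replaced by Throughput=1 for every unit. Per-unit Goodput: 6, -2, 4, -1, 3, 5, 2, 1. Mean = 2.25.
Observing Throughput=1 restricts to units where Throughput's equation naturally yields 1: Retries ∈ {-2, -1}. In that subpopulation Goodput = -2, -1, mean -1.5.
Difference = 2.25 − (-1.5) = 3.75.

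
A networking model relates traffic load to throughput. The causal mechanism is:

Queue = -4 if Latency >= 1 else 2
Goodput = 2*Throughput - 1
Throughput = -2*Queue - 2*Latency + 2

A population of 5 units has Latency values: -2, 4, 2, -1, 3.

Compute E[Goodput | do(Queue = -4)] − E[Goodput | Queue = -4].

7.2

Under do(Queue=-4), Queue's equation is replaced by Queue=-4 for every unit. Per-unit Goodput: 27, 3, 11, 23, 7. Mean = 14.2.
E[Goodput|Queue=-4] averages over only the 3 units with Queue=-4 (Latency = 4, 2, 3): Goodput = 3, 11, 7, mean 7.
Difference = 14.2 − 7 = 7.2.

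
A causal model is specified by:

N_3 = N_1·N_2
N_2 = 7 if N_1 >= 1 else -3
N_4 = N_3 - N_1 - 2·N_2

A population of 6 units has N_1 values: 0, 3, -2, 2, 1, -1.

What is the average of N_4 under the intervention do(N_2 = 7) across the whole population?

-11

Every unit gets N_2=7 under the intervention. N_4 values become -14, 4, -26, -2, -8, -20; E[N_4|do(N_2=7)] = -11.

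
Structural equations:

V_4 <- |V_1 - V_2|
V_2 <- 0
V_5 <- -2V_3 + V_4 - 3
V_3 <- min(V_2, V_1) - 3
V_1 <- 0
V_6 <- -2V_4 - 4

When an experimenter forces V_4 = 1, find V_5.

4

Intervening sets V_4 = 1 and removes its equation (V_4 <- |V_1 - V_2|).
V_3 = min(V_2, V_1) - 3  [with V_2=0, V_1=0]  = -3
V_5 = -2V_3 + V_4 - 3  [with V_3=-3, V_4=1]  = 4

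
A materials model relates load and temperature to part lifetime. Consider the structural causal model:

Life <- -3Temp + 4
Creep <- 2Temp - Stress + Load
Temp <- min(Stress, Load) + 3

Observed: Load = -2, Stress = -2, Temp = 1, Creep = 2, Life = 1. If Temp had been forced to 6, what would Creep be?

12

The intervention breaks the incoming arrows to Temp: Temp <- min(Stress, Load) + 3 no longer applies, and Temp = 6.
Creep = 2Temp - Stress + Load  [with Temp=6, Stress=-2, Load=-2]  = 12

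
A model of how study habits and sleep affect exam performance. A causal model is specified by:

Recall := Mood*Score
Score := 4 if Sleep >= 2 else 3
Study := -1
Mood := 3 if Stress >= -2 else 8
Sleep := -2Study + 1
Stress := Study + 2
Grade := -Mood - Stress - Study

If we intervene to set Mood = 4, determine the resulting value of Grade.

Under do(Mood=4), the mechanism Mood := 3 if Stress >= -2 else 8 is discarded; Mood is fixed at 4.
Stress = Study + 2  [with Study=-1]  = 1
Grade = -Mood - Stress - Study  [with Mood=4, Stress=1, Study=-1]  = -4

-4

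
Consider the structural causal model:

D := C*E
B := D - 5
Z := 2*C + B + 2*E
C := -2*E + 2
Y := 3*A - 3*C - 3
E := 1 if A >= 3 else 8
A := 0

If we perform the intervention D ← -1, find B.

Under do(D=-1), the mechanism D := C*E is discarded; D is fixed at -1.
B = D - 5  [with D=-1]  = -6

-6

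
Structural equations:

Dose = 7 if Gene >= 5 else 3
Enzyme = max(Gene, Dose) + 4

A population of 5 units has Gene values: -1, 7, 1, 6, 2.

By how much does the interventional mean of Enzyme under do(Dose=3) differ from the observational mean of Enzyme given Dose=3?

1.4

do(Dose=3) breaks Dose's dependence on Gene. With Dose=3 fixed, Enzyme across the units is 7, 11, 7, 10, 7, mean 8.4.
Conditioning on Dose=3 selects the 3 unit(s) with Gene ∈ {-1, 1, 2}. Their Enzyme values: 7, 7, 7. Mean = 7.
Difference = 8.4 − 7 = 1.4.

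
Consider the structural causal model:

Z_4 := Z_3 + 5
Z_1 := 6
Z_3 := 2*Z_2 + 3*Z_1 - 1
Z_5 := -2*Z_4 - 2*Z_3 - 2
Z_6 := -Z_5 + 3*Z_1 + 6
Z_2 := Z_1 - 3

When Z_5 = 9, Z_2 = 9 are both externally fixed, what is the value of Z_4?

40

Setting Z_5 = 9, Z_2 = 9 by intervention discards those variables' equations.
Z_3 = 2*Z_2 + 3*Z_1 - 1  [with Z_2=9, Z_1=6]  = 35
Z_4 = Z_3 + 5  [with Z_3=35]  = 40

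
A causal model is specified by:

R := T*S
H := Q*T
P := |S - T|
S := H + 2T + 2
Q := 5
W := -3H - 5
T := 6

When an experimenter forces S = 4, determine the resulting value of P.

2

Intervening sets S = 4 and removes its equation (S := H + 2T + 2).
P = |S - T|  [with S=4, T=6]  = 2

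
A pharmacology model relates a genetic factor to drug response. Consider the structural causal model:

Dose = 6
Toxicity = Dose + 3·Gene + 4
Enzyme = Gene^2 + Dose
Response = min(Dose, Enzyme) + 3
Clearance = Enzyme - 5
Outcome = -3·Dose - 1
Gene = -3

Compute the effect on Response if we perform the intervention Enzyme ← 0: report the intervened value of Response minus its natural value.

-6

The intervention breaks the incoming arrows to Enzyme: Enzyme = Gene^2 + Dose no longer applies, and Enzyme = 0.
Response = min(Dose, Enzyme) + 3  [with Dose=6, Enzyme=0]  = 3
Without intervention: Enzyme = Gene^2 + Dose  [with Gene=-3, Dose=6]  = 15; Response = min(Dose, Enzyme) + 3  [with Dose=6, Enzyme=15]  = 9.
Change = 3 − 9 = -6.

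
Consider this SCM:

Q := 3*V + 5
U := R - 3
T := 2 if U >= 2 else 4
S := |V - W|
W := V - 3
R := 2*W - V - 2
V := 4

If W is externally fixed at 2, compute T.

Under do(W=2), the mechanism W := V - 3 is discarded; W is fixed at 2.
R = 2*W - V - 2  [with W=2, V=4]  = -2
U = R - 3  [with R=-2]  = -5
T = 2 if U >= 2 else 4  [with U=-5]  = 4

4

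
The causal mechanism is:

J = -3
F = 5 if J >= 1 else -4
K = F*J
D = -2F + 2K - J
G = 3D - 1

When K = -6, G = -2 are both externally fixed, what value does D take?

The joint intervention fixes K = -6, G = -2, removing each variable's own equation.
F = 5 if J >= 1 else -4  [with J=-3]  = -4
D = -2F + 2K - J  [with F=-4, K=-6, J=-3]  = -1

-1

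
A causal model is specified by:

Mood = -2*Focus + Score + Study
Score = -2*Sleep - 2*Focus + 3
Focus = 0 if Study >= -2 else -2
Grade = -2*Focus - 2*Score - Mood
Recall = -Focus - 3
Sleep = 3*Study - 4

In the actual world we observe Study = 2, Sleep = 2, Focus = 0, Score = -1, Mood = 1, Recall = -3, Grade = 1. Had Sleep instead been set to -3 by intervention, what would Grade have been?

Under do(Sleep=-3), the mechanism Sleep = 3*Study - 4 is discarded; Sleep is fixed at -3.
Focus = 0 if Study >= -2 else -2  [with Study=2]  = 0
Score = -2*Sleep - 2*Focus + 3  [with Sleep=-3, Focus=0]  = 9
Mood = -2*Focus + Score + Study  [with Focus=0, Score=9, Study=2]  = 11
Grade = -2*Focus - 2*Score - Mood  [with Focus=0, Score=9, Mood=11]  = -29

-29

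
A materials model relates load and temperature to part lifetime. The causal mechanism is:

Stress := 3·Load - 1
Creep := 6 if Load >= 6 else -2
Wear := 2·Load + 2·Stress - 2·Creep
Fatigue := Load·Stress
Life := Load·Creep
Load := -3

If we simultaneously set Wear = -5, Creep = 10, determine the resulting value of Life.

-30

The joint intervention fixes Wear = -5, Creep = 10, removing each variable's own equation.
Life = Load·Creep  [with Load=-3, Creep=10]  = -30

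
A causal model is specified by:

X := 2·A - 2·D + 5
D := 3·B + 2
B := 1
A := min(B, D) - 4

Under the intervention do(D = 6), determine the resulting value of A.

-3

The intervention breaks the incoming arrows to D: D := 3·B + 2 no longer applies, and D = 6.
A = min(B, D) - 4  [with B=1, D=6]  = -3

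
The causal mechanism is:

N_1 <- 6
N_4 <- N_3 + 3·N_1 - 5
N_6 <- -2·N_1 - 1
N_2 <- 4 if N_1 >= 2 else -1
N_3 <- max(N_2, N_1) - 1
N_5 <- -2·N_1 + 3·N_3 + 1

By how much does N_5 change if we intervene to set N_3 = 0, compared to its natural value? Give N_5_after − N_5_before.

-15

do(N_3=0) replaces the equation N_3 <- max(N_2, N_1) - 1 with the constant N_3 = 0.
N_5 = -2·N_1 + 3·N_3 + 1  [with N_1=6, N_3=0]  = -11
Without intervention: N_2 = 4 if N_1 >= 2 else -1  [with N_1=6]  = 4; N_3 = max(N_2, N_1) - 1  [with N_2=4, N_1=6]  = 5; N_5 = -2·N_1 + 3·N_3 + 1  [with N_1=6, N_3=5]  = 4.
Change = -11 − 4 = -15.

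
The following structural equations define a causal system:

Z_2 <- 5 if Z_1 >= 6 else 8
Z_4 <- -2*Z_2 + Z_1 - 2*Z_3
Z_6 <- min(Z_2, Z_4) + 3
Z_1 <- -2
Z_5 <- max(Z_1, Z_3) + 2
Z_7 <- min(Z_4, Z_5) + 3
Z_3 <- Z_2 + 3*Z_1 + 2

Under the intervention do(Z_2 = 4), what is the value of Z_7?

Under do(Z_2=4), the mechanism Z_2 <- 5 if Z_1 >= 6 else 8 is discarded; Z_2 is fixed at 4.
Z_3 = Z_2 + 3*Z_1 + 2  [with Z_2=4, Z_1=-2]  = 0
Z_4 = -2*Z_2 + Z_1 - 2*Z_3  [with Z_2=4, Z_1=-2, Z_3=0]  = -10
Z_5 = max(Z_1, Z_3) + 2  [with Z_1=-2, Z_3=0]  = 2
Z_7 = min(Z_4, Z_5) + 3  [with Z_4=-10, Z_5=2]  = -7

-7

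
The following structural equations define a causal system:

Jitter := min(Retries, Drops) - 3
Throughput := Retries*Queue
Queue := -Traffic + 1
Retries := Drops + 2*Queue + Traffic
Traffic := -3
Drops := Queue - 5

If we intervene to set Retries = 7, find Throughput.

28

Under do(Retries=7), the mechanism Retries := Drops + 2*Queue + Traffic is discarded; Retries is fixed at 7.
Queue = -Traffic + 1  [with Traffic=-3]  = 4
Throughput = Retries*Queue  [with Retries=7, Queue=4]  = 28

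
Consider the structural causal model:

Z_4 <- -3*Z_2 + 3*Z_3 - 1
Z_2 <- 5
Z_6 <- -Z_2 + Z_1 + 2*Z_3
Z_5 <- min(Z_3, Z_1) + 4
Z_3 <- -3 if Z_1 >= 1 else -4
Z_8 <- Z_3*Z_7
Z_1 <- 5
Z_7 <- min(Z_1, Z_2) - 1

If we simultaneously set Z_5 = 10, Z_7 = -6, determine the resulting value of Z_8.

Under do(Z_5 = 10, Z_7 = -6), each intervened variable's structural equation is replaced by its fixed value.
Z_3 = -3 if Z_1 >= 1 else -4  [with Z_1=5]  = -3
Z_8 = Z_3*Z_7  [with Z_3=-3, Z_7=-6]  = 18

18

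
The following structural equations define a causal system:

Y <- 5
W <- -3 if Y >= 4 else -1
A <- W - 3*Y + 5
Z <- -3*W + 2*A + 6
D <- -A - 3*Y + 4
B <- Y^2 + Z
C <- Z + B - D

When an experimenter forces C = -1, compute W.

-3

Under do(C=-1), the mechanism C <- Z + B - D is discarded; C is fixed at -1.
W is not downstream of the intervention, so its value is determined by the original equations.
W = -3 if Y >= 4 else -1  [with Y=5]  = -3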